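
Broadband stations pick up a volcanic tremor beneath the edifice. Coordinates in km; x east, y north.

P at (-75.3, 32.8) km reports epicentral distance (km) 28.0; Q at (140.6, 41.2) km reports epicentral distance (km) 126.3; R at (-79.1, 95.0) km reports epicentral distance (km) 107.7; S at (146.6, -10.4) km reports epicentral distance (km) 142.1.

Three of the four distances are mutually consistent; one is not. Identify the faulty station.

Solve using three stations at a time. Using Q, R, S (subtract circle equations pairwise → linear system) gives (x, y) ≈ (14.3, 41.5).
Distances from that point to each station vs reported:
  P: calculated 90.0 vs reported 28.0 → residual 62.0 km
  Q: calculated 126.3 vs reported 126.3 → residual 0.0 km
  R: calculated 107.7 vs reported 107.7 → residual 0.0 km
  S: calculated 142.1 vs reported 142.1 → residual 0.0 km
Q, R, S are mutually consistent (residuals ≈ 0); P is off by 62.0 km.

P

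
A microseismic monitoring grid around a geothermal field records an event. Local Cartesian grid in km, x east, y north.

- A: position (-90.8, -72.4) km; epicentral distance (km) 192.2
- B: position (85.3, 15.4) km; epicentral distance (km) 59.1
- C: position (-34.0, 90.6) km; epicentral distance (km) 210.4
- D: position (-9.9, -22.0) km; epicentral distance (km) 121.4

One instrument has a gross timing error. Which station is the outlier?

B

Solve using three stations at a time. Using A, C, D (subtract circle equations pairwise → linear system) gives (x, y) ≈ (101.4, -70.4).
Distances from that point to each station vs reported:
  A: calculated 192.2 vs reported 192.2 → residual 0.0 km
  B: calculated 87.3 vs reported 59.1 → residual 28.2 km
  C: calculated 210.4 vs reported 210.4 → residual 0.0 km
  D: calculated 121.3 vs reported 121.4 → residual 0.1 km
A, C, D are mutually consistent (residuals ≈ 0); B is off by 28.2 km.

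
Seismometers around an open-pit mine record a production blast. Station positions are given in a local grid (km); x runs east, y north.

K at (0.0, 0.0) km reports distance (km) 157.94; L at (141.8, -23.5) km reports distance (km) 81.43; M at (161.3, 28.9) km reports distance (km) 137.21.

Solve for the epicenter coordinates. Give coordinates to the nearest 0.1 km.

(120.5, -102.1)

Circle about each station: x² + y² = 157.94²; (x − 141.8)² + (y + 23.5)² = 81.43²; (x − 161.3)² + (y − 28.9)² = 137.21².
Subtracting the K equation from the L and M equations removes the quadratic terms:
283.6 x − 47.0 y = 38973.69
322.6 x + 57.8 y = 32971.36
Solving the 2×2 system: x ≈ 120.5, y ≈ -102.1 km.
Check against K (with the unrounded x, y): √(x²+y²) = 157.95 ≈ 157.94 km. ✓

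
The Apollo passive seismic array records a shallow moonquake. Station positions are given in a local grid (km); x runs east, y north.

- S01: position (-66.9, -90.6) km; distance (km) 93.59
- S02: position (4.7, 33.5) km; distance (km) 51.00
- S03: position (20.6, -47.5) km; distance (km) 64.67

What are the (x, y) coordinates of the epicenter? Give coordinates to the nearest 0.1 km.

Circle about each station: (x + 66.9)² + (y + 90.6)² = 93.59²; (x − 4.7)² + (y − 33.5)² = 51.00²; (x − 20.6)² + (y + 47.5)² = 64.67².
Subtracting the S01 equation from the S02 and S03 equations removes the quadratic terms:
143.2 x + 248.2 y = -5381.54
175.0 x + 86.2 y = -5426.48
Solving the 2×2 system: x ≈ -28.4, y ≈ -5.3 km.

-28.4 km east, -5.3 km north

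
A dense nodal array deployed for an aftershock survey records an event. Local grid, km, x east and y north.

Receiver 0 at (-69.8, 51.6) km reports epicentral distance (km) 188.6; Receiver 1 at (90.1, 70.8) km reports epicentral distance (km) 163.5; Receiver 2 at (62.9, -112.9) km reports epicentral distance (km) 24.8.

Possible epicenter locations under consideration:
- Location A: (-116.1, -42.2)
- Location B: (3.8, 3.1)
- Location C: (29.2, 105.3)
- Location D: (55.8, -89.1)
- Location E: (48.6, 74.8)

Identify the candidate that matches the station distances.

Location D

For each candidate, compare |candidate − station| to the reported distance:
Location A: residuals Receiver 0 84.0, Receiver 1 71.6, Receiver 2 167.7 → max 167.7 km
Location B: residuals Receiver 0 100.5, Receiver 1 53.8, Receiver 2 105.4 → max 105.4 km
Location C: residuals Receiver 0 76.0, Receiver 1 93.5, Receiver 2 196.0 → max 196.0 km
Location D: residuals Receiver 0 0.0, Receiver 1 0.0, Receiver 2 0.0 → max 0.0 km
Location E: residuals Receiver 0 67.9, Receiver 1 121.8, Receiver 2 163.4 → max 163.4 km
Only Location D has all residuals ≈ 0.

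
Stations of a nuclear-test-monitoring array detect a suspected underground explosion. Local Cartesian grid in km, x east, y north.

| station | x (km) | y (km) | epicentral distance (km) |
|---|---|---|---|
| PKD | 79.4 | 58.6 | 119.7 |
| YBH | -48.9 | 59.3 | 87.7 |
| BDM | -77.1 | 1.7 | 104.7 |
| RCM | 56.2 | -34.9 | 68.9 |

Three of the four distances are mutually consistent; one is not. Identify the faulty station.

Solve using three stations at a time. Using PKD, YBH, RCM (subtract circle equations pairwise → linear system) gives (x, y) ≈ (-11.0, -19.8).
Distances from that point to each station vs reported:
  PKD: calculated 119.7 vs reported 119.7 → residual 0.0 km
  YBH: calculated 87.7 vs reported 87.7 → residual 0.0 km
  BDM: calculated 69.5 vs reported 104.7 → residual 35.2 km
  RCM: calculated 68.9 vs reported 68.9 → residual 0.0 km
PKD, YBH, RCM are mutually consistent (residuals ≈ 0); BDM is off by 35.2 km.

BDM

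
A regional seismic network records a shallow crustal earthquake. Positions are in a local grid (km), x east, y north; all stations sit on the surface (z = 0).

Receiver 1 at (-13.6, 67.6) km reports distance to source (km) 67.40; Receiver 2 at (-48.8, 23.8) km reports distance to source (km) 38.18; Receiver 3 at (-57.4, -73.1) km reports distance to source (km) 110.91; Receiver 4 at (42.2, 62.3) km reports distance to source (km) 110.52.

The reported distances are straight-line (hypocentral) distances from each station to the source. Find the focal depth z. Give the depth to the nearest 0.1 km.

depth ≈ 36.3 km

Each station gives a sphere (x−x_i)² + (y−y_i)² + z² = d_i² (stations at z=0).
Subtracting the Receiver 1 sphere from Receiver 2 and Receiver 3: z² cancels, leaving linear equations in x and y:
-70.4 x − 87.6 y = 1278.21
-87.6 x − 281.4 y = -3874.62
Solving: x ≈ -57.602, y ≈ 31.701 km (keep extra digits for the depth step; rounded: -57.6, 31.7).
Then from the Receiver 1 sphere: z² = 67.40² − (x + 13.6)² − (y − 67.6)² with x = -57.602, y = 31.701, so z ≈ 36.302 ≈ 36.3 km.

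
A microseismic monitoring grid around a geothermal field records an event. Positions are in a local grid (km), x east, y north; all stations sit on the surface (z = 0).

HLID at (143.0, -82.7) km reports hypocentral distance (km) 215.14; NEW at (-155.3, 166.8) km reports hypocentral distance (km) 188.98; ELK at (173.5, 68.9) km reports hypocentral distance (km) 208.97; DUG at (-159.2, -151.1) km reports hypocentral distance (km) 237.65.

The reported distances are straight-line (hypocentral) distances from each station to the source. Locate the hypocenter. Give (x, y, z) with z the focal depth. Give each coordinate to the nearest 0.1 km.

x ≈ -26.5 km, y ≈ 38.9 km, depth ≈ 52.6 km

Each station gives a sphere (x−x_i)² + (y−y_i)² + z² = d_i² (stations at z=0).
Subtracting the HLID sphere from NEW and ELK: z² cancels, leaving linear equations in x and y:
-596.6 x + 499.0 y = 35223.82
61.0 x + 303.2 y = 10177.93
Solving: x ≈ -26.504, y ≈ 38.901 km (keep extra digits for the depth step; rounded: -26.5, 38.9).
Then from the HLID sphere: z² = 215.14² − (x − 143.0)² − (y + 82.7)² with x = -26.504, y = 38.901, so z ≈ 52.600 ≈ 52.6 km.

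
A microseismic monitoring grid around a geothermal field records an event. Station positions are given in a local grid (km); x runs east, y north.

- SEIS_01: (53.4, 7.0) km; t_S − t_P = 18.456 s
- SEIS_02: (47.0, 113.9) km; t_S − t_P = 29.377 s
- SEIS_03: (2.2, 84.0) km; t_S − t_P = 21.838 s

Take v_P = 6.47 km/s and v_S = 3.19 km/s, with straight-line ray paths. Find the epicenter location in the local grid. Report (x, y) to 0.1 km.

x ≈ -51.7 km, y ≈ -42.4 km

Distance from S−P lag: d = Δt · v_P v_S / (v_P − v_S) = Δt · (6.47·3.19)/(6.47−3.19) ≈ 6.2925·Δt.
So d_SEIS_01 = 116.13, d_SEIS_02 = 184.85, d_SEIS_03 = 137.41 km.
Circle about each station: (x − 53.4)² + (y − 7.0)² = 116.13²; (x − 47.0)² + (y − 113.9)² = 184.85²; (x − 2.2)² + (y − 84.0)² = 137.41².
Subtracting pairs of circle equations eliminates x²+y² and gives linear equations (the radical axes):
-12.8 x + 213.8 y = -8401.70
-102.4 x + 154.0 y = -1235.05
Solving the 2×2 system: x ≈ -51.7, y ≈ -42.4 km.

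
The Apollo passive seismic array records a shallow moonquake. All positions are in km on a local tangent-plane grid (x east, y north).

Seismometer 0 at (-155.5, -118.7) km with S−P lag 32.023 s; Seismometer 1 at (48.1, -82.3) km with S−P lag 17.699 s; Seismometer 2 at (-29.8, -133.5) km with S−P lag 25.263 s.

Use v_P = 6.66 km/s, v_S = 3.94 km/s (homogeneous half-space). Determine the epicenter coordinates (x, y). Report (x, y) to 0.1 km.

Distance from S−P lag: d = Δt · v_P v_S / (v_P − v_S) = Δt · (6.66·3.94)/(6.66−3.94) ≈ 9.6472·Δt.
So d_Seismometer 0 = 308.93, d_Seismometer 1 = 170.75, d_Seismometer 2 = 243.72 km.
Circle about each station: (x + 155.5)² + (y + 118.7)² = 308.93²; (x − 48.1)² + (y + 82.3)² = 170.75²; (x + 29.8)² + (y + 133.5)² = 243.72².
Subtracting the Seismometer 0 equation from the Seismometer 1 and Seismometer 2 equations removes the quadratic terms:
407.2 x + 72.8 y = 37099.14
251.4 x − 29.6 y = 16478.66
Solving the 2×2 system: x ≈ 75.7, y ≈ 86.2 km.

75.7 km east, 86.2 km north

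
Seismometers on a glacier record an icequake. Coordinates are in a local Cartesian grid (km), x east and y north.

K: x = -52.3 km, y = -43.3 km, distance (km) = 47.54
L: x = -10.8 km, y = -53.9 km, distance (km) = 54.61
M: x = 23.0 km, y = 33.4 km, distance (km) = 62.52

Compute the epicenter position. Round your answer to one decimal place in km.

Circle about each station: (x + 52.3)² + (y + 43.3)² = 47.54²; (x + 10.8)² + (y + 53.9)² = 54.61²; (x − 23.0)² + (y − 33.4)² = 62.52².
Subtracting the K equation from the L and M equations removes the quadratic terms:
83.0 x − 21.2 y = -2310.53
150.6 x + 153.4 y = -4614.32
Solving the 2×2 system: x ≈ -28.4, y ≈ -2.2 km.

x ≈ -28.4 km, y ≈ -2.2 km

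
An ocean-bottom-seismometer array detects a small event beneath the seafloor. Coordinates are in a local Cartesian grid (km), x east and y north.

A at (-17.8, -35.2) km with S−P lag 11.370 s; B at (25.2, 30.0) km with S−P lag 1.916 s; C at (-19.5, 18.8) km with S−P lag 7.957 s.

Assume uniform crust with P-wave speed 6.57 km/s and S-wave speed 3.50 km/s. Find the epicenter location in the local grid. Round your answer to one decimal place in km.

x ≈ 39.4 km, y ≈ 27.9 km

Distance from S−P lag: d = Δt · v_P v_S / (v_P − v_S) = Δt · (6.57·3.50)/(6.57−3.50) ≈ 7.4902·Δt.
So d_A = 85.16, d_B = 14.35, d_C = 59.60 km.
Circle about each station: (x + 17.8)² + (y + 35.2)² = 85.16²; (x − 25.2)² + (y − 30.0)² = 14.35²; (x + 19.5)² + (y − 18.8)² = 59.60².
Subtracting the A equation from the B and C equations removes the quadratic terms:
86.0 x + 130.4 y = 7025.46
-3.4 x + 108.0 y = 2877.88
Solving the 2×2 system: x ≈ 39.4, y ≈ 27.9 km.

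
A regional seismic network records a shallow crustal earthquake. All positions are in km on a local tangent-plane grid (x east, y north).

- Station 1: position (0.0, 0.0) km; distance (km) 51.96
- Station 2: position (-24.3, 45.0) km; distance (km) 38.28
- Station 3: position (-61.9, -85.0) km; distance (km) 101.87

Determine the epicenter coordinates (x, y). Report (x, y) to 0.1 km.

Circle about each station: x² + y² = 51.96²; (x + 24.3)² + (y − 45.0)² = 38.28²; (x + 61.9)² + (y + 85.0)² = 101.87².
Subtracting the Station 1 equation from the Station 2 and Station 3 equations removes the quadratic terms:
-48.6 x + 90.0 y = 3849.97
-123.8 x − 170.0 y = 3378.95
Solving the 2×2 system: x ≈ -49.4, y ≈ 16.1 km.

-49.4 km east, 16.1 km north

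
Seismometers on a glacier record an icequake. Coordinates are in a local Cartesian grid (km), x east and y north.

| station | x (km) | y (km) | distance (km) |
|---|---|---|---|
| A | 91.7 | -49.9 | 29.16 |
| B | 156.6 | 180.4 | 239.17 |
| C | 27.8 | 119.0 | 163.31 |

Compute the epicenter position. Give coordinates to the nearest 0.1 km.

x ≈ 64.2 km, y ≈ -40.2 km

Circle about each station: (x − 91.7)² + (y + 49.9)² = 29.16²; (x − 156.6)² + (y − 180.4)² = 239.17²; (x − 27.8)² + (y − 119.0)² = 163.31².
Subtracting pairs of circle equations eliminates x²+y² and gives linear equations (the radical axes):
129.8 x + 460.6 y = -10183.16
-127.8 x + 337.8 y = -21784.91
Solving the 2×2 system: x ≈ 64.2, y ≈ -40.2 km.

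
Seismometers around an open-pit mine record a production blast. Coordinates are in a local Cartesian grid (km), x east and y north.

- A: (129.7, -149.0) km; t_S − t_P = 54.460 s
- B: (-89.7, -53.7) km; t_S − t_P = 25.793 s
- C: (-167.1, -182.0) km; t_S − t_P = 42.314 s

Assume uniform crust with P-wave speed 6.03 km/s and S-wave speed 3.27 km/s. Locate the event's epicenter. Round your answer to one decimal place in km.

Distance from S−P lag: d = Δt · v_P v_S / (v_P − v_S) = Δt · (6.03·3.27)/(6.03−3.27) ≈ 7.1442·Δt.
So d_A = 389.08, d_B = 184.27, d_C = 302.30 km.
Circle about each station: (x − 129.7)² + (y + 149.0)² = 389.08²; (x + 89.7)² + (y + 53.7)² = 184.27²; (x + 167.1)² + (y + 182.0)² = 302.30².
Subtracting the A equation from the B and C equations removes the quadratic terms:
-438.8 x + 190.6 y = 89334.50
-593.6 x − 66.0 y = 82021.28
Solving the 2×2 system: x ≈ -151.5, y ≈ 119.9 km.

(-151.5, 119.9)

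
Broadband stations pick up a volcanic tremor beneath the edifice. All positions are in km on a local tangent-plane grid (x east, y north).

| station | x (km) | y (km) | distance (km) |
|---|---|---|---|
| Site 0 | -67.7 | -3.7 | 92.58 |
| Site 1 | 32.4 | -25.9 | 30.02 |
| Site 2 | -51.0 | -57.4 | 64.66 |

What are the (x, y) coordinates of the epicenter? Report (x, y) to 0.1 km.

Circle about each station: (x + 67.7)² + (y + 3.7)² = 92.58²; (x − 32.4)² + (y + 25.9)² = 30.02²; (x + 51.0)² + (y + 57.4)² = 64.66².
Subtracting the Site 0 equation from the Site 1 and Site 2 equations removes the quadratic terms:
200.2 x − 44.4 y = 4793.45
33.4 x − 107.4 y = 5688.92
Solving the 2×2 system: x ≈ 13.1, y ≈ -48.9 km.

(13.1, -48.9)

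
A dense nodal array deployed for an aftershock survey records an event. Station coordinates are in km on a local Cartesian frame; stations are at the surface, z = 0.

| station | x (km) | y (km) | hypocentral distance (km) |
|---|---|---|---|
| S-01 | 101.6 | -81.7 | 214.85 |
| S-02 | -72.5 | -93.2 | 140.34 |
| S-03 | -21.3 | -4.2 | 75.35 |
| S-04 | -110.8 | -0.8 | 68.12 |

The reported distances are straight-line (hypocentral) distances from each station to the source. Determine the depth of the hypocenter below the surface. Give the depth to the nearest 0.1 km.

Each station gives a sphere (x−x_i)² + (y−y_i)² + z² = d_i² (stations at z=0).
Subtracting the S-01 sphere from S-02 and S-03: z² cancels, leaving linear equations in x and y:
-348.2 x − 23.0 y = 23410.25
-245.8 x + 155.0 y = 23956.78
Solving: x ≈ -70.099, y ≈ 43.397 km (keep extra digits for the depth step; rounded: -70.1, 43.4).
Then from the S-01 sphere: z² = 214.85² − (x − 101.6)² − (y + 81.7)² with x = -70.099, y = 43.397, so z ≈ 32.105 ≈ 32.1 km.
Check against S-04 (with the unrounded solution): distance 68.12 ≈ 68.12 km. ✓

depth ≈ 32.1 km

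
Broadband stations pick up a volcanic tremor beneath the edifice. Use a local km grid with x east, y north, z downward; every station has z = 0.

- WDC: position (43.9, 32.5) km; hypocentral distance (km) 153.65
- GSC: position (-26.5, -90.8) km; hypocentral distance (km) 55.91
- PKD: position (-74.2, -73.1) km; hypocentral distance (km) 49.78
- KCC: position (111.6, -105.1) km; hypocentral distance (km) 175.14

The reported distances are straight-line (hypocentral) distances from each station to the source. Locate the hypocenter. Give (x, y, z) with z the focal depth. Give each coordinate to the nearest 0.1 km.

(-54.9, -75.9, 45.8)

Each station gives a sphere (x−x_i)² + (y−y_i)² + z² = d_i² (stations at z=0).
Subtracting the WDC sphere from GSC and PKD: z² cancels, leaving linear equations in x and y:
-140.8 x − 246.6 y = 26445.82
-236.2 x − 211.2 y = 28996.06
Solving: x ≈ -54.896, y ≈ -75.898 km (keep extra digits for the depth step; rounded: -54.9, -75.9).
Then from the WDC sphere: z² = 153.65² − (x − 43.9)² − (y − 32.5)² with x = -54.896, y = -75.898, so z ≈ 45.799 ≈ 45.8 km.
Check against KCC (with the unrounded solution): distance 175.13 ≈ 175.14 km. ✓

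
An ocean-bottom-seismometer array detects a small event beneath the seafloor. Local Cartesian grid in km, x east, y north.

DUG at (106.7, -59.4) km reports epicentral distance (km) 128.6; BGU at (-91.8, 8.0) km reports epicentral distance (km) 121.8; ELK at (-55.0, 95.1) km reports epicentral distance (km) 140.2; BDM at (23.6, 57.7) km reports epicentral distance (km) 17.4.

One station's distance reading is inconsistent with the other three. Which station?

ELK

Solve using three stations at a time. Using DUG, BGU, BDM (subtract circle equations pairwise → linear system) gives (x, y) ≈ (25.6, 40.4).
Distances from that point to each station vs reported:
  DUG: calculated 128.6 vs reported 128.6 → residual 0.0 km
  BGU: calculated 121.8 vs reported 121.8 → residual 0.0 km
  ELK: calculated 97.4 vs reported 140.2 → residual 42.8 km
  BDM: calculated 17.4 vs reported 17.4 → residual 0.0 km
DUG, BGU, BDM are mutually consistent (residuals ≈ 0); ELK is off by 42.8 km.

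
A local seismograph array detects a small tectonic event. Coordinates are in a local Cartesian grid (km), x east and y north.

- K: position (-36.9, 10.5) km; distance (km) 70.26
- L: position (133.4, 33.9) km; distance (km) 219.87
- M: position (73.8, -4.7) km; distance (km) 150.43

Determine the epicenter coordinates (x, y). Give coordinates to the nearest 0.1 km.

x ≈ -69.0 km, y ≈ -52.0 km

Circle about each station: (x + 36.9)² + (y − 10.5)² = 70.26²; (x − 133.4)² + (y − 33.9)² = 219.87²; (x − 73.8)² + (y + 4.7)² = 150.43².
Subtracting the K equation from the L and M equations removes the quadratic terms:
340.6 x + 46.8 y = -25933.44
221.4 x − 30.4 y = -13696.05
Solving the 2×2 system: x ≈ -69.0, y ≈ -52.0 km.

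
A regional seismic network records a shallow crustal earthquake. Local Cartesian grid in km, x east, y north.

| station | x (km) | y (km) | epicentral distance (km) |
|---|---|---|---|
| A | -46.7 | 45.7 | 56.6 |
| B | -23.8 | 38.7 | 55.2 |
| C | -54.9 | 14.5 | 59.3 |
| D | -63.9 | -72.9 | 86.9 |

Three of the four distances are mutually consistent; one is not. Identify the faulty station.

A

Solve using three stations at a time. Using B, C, D (subtract circle equations pairwise → linear system) gives (x, y) ≈ (-1.7, -12.1).
Distances from that point to each station vs reported:
  A: calculated 73.2 vs reported 56.6 → residual 16.6 km
  B: calculated 55.3 vs reported 55.2 → residual 0.1 km
  C: calculated 59.4 vs reported 59.3 → residual 0.1 km
  D: calculated 87.0 vs reported 86.9 → residual 0.1 km
B, C, D are mutually consistent (residuals ≈ 0); A is off by 16.6 km.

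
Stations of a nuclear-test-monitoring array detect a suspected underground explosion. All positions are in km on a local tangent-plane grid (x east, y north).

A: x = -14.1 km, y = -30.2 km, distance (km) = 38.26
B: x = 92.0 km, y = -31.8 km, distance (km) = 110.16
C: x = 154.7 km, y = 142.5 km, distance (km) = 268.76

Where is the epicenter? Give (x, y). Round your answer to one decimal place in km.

x ≈ -11.9 km, y ≈ -68.4 km

Circle about each station: (x + 14.1)² + (y + 30.2)² = 38.26²; (x − 92.0)² + (y + 31.8)² = 110.16²; (x − 154.7)² + (y − 142.5)² = 268.76².
Subtracting pairs of circle equations eliminates x²+y² and gives linear equations (the radical axes):
212.2 x − 3.2 y = -2307.01
337.6 x + 345.4 y = -27640.62
Solving the 2×2 system: x ≈ -11.9, y ≈ -68.4 km.
Check against A (with the unrounded x, y): √((x + 14.1)²+(y + 30.2)²) = 38.25 ≈ 38.26 km. ✓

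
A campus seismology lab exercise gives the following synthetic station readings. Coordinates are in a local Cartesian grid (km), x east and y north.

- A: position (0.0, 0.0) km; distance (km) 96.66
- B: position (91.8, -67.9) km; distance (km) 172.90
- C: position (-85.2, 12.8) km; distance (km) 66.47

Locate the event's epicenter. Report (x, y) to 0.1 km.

Circle about each station: x² + y² = 96.66²; (x − 91.8)² + (y + 67.9)² = 172.90²; (x + 85.2)² + (y − 12.8)² = 66.47².
Subtracting the A equation from the B and C equations removes the quadratic terms:
183.6 x − 135.8 y = -7513.60
-170.4 x + 25.6 y = 12347.77
Solving the 2×2 system: x ≈ -80.5, y ≈ -53.5 km.

-80.5 km east, -53.5 km north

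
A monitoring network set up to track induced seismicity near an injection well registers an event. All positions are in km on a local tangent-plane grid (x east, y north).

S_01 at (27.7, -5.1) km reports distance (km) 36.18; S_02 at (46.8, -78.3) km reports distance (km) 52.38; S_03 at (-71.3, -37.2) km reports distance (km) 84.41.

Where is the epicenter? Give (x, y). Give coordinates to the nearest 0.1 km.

Circle about each station: (x − 27.7)² + (y + 5.1)² = 36.18²; (x − 46.8)² + (y + 78.3)² = 52.38²; (x + 71.3)² + (y + 37.2)² = 84.41².
Subtracting the S_01 equation from the S_02 and S_03 equations removes the quadratic terms:
38.2 x − 146.4 y = 6093.16
-198.0 x − 64.2 y = -141.83
Solving the 2×2 system: x ≈ 13.1, y ≈ -38.2 km.

13.1 km east, -38.2 km north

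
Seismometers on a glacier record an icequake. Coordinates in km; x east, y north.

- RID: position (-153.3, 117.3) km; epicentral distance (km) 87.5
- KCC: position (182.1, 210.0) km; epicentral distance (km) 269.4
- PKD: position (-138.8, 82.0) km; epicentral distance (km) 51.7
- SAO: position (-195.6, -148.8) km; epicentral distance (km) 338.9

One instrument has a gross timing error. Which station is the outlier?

Solve using three stations at a time. Using RID, KCC, SAO (subtract circle equations pairwise → linear system) gives (x, y) ≈ (-84.5, 171.4).
Distances from that point to each station vs reported:
  RID: calculated 87.5 vs reported 87.5 → residual 0.0 km
  KCC: calculated 269.4 vs reported 269.4 → residual 0.0 km
  PKD: calculated 104.6 vs reported 51.7 → residual 52.9 km
  SAO: calculated 338.9 vs reported 338.9 → residual 0.0 km
RID, KCC, SAO are mutually consistent (residuals ≈ 0); PKD is off by 52.9 km.

PKD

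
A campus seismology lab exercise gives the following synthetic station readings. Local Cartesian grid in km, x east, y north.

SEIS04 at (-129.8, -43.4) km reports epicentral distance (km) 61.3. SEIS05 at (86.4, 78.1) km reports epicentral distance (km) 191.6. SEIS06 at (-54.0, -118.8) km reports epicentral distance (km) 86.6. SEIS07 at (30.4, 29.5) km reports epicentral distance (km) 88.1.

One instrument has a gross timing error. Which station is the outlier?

SEIS07

Solve using three stations at a time. Using SEIS04, SEIS05, SEIS06 (subtract circle equations pairwise → linear system) gives (x, y) ≈ (-69.3, -33.6).
Distances from that point to each station vs reported:
  SEIS04: calculated 61.3 vs reported 61.3 → residual 0.0 km
  SEIS05: calculated 191.6 vs reported 191.6 → residual 0.0 km
  SEIS06: calculated 86.6 vs reported 86.6 → residual 0.0 km
  SEIS07: calculated 118.0 vs reported 88.1 → residual 29.9 km
SEIS04, SEIS05, SEIS06 are mutually consistent (residuals ≈ 0); SEIS07 is off by 29.9 km.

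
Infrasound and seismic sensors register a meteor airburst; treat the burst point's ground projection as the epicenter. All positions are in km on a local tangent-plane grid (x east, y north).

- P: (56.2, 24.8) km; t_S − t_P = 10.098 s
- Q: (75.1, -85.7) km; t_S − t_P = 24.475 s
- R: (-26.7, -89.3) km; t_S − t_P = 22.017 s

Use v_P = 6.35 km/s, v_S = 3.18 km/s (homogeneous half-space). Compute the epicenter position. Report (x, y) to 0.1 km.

Distance from S−P lag: d = Δt · v_P v_S / (v_P − v_S) = Δt · (6.35·3.18)/(6.35−3.18) ≈ 6.3700·Δt.
So d_P = 64.32, d_Q = 155.91, d_R = 140.25 km.
Circle about each station: (x − 56.2)² + (y − 24.8)² = 64.32²; (x − 75.1)² + (y + 85.7)² = 155.91²; (x + 26.7)² + (y + 89.3)² = 140.25².
Subtracting pairs of circle equations eliminates x²+y² and gives linear equations (the radical axes):
37.8 x − 221.0 y = -10959.85
-165.8 x − 228.2 y = -10619.10
Solving the 2×2 system: x ≈ -3.4, y ≈ 49.0 km.

(-3.4, 49.0)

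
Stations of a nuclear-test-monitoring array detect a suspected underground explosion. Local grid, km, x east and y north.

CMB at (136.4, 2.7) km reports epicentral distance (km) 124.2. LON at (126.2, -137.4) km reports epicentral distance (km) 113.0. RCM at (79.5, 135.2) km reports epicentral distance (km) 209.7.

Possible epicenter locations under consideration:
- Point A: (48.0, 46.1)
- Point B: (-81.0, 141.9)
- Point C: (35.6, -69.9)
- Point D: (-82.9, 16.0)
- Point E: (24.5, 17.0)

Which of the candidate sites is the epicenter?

For each candidate, compare |candidate − station| to the reported distance:
Point A: residuals CMB 25.7, LON 86.5, RCM 115.2 → max 115.2 km
Point B: residuals CMB 133.9, LON 234.8, RCM 49.1 → max 234.8 km
Point C: residuals CMB 0.0, LON 0.0, RCM 0.0 → max 0.0 km
Point D: residuals CMB 95.5, LON 146.3, RCM 8.2 → max 146.3 km
Point E: residuals CMB 11.4, LON 71.9, RCM 79.3 → max 79.3 km
Only Point C has all residuals ≈ 0.

Point C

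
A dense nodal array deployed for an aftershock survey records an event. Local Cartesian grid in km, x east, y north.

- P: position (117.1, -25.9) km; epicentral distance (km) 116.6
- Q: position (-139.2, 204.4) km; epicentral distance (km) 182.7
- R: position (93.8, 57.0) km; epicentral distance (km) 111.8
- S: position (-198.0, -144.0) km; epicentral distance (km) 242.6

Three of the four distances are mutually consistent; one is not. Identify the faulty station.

Solve using three stations at a time. Using P, R, S (subtract circle equations pairwise → linear system) gives (x, y) ≈ (2.1, -6.9).
Distances from that point to each station vs reported:
  P: calculated 116.6 vs reported 116.6 → residual 0.0 km
  Q: calculated 254.2 vs reported 182.7 → residual 71.5 km
  R: calculated 111.8 vs reported 111.8 → residual 0.0 km
  S: calculated 242.6 vs reported 242.6 → residual 0.0 km
P, R, S are mutually consistent (residuals ≈ 0); Q is off by 71.5 km.

Q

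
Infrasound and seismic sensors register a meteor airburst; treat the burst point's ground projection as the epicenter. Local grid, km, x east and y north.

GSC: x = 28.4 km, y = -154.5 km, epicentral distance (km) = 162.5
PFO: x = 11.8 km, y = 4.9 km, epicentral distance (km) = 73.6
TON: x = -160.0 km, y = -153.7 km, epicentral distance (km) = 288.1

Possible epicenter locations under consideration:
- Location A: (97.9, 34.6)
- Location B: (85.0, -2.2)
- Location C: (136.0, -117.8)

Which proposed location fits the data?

For each candidate, compare |candidate − station| to the reported distance:
Location A: residuals GSC 39.0, PFO 17.5, TON 31.2 → max 39.0 km
Location B: residuals GSC 0.0, PFO 0.1, TON 0.0 → max 0.1 km
Location C: residuals GSC 48.8, PFO 101.0, TON 10.1 → max 101.0 km
Only Location B has all residuals ≈ 0.

Location B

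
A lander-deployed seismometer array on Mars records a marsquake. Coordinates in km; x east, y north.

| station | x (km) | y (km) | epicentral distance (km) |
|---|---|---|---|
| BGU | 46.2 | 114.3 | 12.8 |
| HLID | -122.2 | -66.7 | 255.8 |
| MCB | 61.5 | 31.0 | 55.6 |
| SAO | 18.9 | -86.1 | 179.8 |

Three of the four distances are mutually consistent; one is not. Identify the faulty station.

Solve using three stations at a time. Using HLID, MCB, SAO (subtract circle equations pairwise → linear system) gives (x, y) ≈ (87.2, 80.2).
Distances from that point to each station vs reported:
  BGU: calculated 53.3 vs reported 12.8 → residual 40.5 km
  HLID: calculated 255.8 vs reported 255.8 → residual 0.0 km
  MCB: calculated 55.5 vs reported 55.6 → residual 0.1 km
  SAO: calculated 179.8 vs reported 179.8 → residual 0.0 km
HLID, MCB, SAO are mutually consistent (residuals ≈ 0); BGU is off by 40.5 km.

BGU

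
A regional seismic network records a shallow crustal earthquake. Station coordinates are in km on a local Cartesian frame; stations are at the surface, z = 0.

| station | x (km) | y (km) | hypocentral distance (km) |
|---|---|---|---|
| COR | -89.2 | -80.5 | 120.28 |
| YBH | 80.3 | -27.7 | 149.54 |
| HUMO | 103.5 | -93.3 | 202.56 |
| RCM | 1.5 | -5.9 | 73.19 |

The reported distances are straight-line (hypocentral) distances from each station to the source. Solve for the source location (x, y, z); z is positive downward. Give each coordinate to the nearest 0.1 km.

Each station gives a sphere (x−x_i)² + (y−y_i)² + z² = d_i² (stations at z=0).
Subtracting the COR sphere from YBH and HUMO: z² cancels, leaving linear equations in x and y:
339.0 x + 105.6 y = -15116.44
385.4 x − 25.6 y = -21583.03
Solving: x ≈ -53.996, y ≈ 30.192 km (keep extra digits for the depth step; rounded: -54.0, 30.2).
Then from the COR sphere: z² = 120.28² − (x + 89.2)² − (y + 80.5)² with x = -53.996, y = 30.192, so z ≈ 31.229 ≈ 31.2 km.
Check against RCM (with the unrounded solution): distance 73.20 ≈ 73.19 km. ✓

x ≈ -54.0 km, y ≈ 30.2 km, depth ≈ 31.2 km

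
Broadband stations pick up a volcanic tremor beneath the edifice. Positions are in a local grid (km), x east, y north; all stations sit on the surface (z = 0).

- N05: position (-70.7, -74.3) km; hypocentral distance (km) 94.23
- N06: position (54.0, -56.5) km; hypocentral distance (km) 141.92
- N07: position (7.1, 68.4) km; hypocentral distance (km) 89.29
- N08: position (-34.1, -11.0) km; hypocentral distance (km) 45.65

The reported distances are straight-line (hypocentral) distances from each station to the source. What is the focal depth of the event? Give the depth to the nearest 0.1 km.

Each station gives a sphere (x−x_i)² + (y−y_i)² + z² = d_i² (stations at z=0).
Subtracting the N05 sphere from N06 and N07: z² cancels, leaving linear equations in x and y:
249.4 x + 35.6 y = -15672.72
155.6 x + 285.4 y = -4883.42
Solving: x ≈ -65.496, y ≈ 18.598 km (keep extra digits for the depth step; rounded: -65.5, 18.6).
Then from the N05 sphere: z² = 94.23² − (x + 70.7)² − (y + 74.3)² with x = -65.496, y = 18.598, so z ≈ 14.905 ≈ 14.9 km.

z ≈ 14.9 km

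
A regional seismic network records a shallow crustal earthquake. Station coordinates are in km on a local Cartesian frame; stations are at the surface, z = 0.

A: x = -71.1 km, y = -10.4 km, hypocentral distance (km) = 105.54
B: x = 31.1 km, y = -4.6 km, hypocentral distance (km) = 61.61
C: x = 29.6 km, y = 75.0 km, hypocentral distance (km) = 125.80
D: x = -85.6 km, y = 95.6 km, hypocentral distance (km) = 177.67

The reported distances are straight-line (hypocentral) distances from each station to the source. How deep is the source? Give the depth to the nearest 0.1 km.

Each station gives a sphere (x−x_i)² + (y−y_i)² + z² = d_i² (stations at z=0).
Subtracting the A sphere from B and C: z² cancels, leaving linear equations in x and y:
204.4 x + 11.6 y = 3167.90
201.4 x + 170.8 y = -3349.16
Solving: x ≈ 17.803, y ≈ -40.601 km (keep extra digits for the depth step; rounded: 17.8, -40.6).
Then from the A sphere: z² = 105.54² − (x + 71.1)² − (y + 10.4)² with x = 17.803, y = -40.601, so z ≈ 48.196 ≈ 48.2 km.

z ≈ 48.2 km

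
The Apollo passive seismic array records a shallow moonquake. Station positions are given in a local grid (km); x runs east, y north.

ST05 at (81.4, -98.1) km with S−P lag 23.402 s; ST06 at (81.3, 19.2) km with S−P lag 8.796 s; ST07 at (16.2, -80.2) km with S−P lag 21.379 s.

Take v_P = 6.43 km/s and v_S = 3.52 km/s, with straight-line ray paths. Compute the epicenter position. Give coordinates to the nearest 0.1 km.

(53.7, 81.8)

Distance from S−P lag: d = Δt · v_P v_S / (v_P − v_S) = Δt · (6.43·3.52)/(6.43−3.52) ≈ 7.7779·Δt.
So d_ST05 = 182.02, d_ST06 = 68.41, d_ST07 = 166.28 km.
Circle about each station: (x − 81.4)² + (y + 98.1)² = 182.02²; (x − 81.3)² + (y − 19.2)² = 68.41²; (x − 16.2)² + (y + 80.2)² = 166.28².
Subtracting the ST05 equation from the ST06 and ST07 equations removes the quadratic terms:
-0.2 x + 234.6 y = 19180.11
-130.4 x + 35.8 y = -4072.85
Solving the 2×2 system: x ≈ 53.7, y ≈ 81.8 km.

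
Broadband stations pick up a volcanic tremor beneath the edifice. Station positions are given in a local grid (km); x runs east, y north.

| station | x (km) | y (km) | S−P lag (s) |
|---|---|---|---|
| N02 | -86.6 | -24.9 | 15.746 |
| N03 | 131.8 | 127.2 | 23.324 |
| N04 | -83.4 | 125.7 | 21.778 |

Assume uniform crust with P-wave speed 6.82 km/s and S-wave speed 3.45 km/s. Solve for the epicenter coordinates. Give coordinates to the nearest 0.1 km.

17.1 km east, 11.6 km north

Distance from S−P lag: d = Δt · v_P v_S / (v_P − v_S) = Δt · (6.82·3.45)/(6.82−3.45) ≈ 6.9819·Δt.
So d_N02 = 109.94, d_N03 = 162.85, d_N04 = 152.05 km.
Circle about each station: (x + 86.6)² + (y + 24.9)² = 109.94²; (x − 131.8)² + (y − 127.2)² = 162.85²; (x + 83.4)² + (y − 125.7)² = 152.05².
Subtracting pairs of circle equations eliminates x²+y² and gives linear equations (the radical axes):
436.8 x + 304.2 y = 10998.19
6.4 x + 301.2 y = 3604.08
Solving the 2×2 system: x ≈ 17.1, y ≈ 11.6 km.
Check against N02 (with the unrounded x, y): √((x + 86.6)²+(y + 24.9)²) = 109.94 ≈ 109.94 km. ✓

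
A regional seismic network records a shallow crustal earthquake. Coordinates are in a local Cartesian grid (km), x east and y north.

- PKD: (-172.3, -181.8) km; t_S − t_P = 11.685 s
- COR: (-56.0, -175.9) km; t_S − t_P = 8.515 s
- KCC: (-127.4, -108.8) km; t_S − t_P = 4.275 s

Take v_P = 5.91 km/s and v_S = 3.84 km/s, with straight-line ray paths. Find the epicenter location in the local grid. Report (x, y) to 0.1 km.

(-85.7, -87.4)

Distance from S−P lag: d = Δt · v_P v_S / (v_P − v_S) = Δt · (5.91·3.84)/(5.91−3.84) ≈ 10.9635·Δt.
So d_PKD = 128.11, d_COR = 93.35, d_KCC = 46.87 km.
Circle about each station: (x + 172.3)² + (y + 181.8)² = 128.11²; (x + 56.0)² + (y + 175.9)² = 93.35²; (x + 127.4)² + (y + 108.8)² = 46.87².
Subtracting the PKD equation from the COR and KCC equations removes the quadratic terms:
232.6 x + 11.8 y = -20963.77
89.8 x + 146.0 y = -20454.95
Solving the 2×2 system: x ≈ -85.7, y ≈ -87.4 km.
Check against PKD (with the unrounded x, y): √((x + 172.3)²+(y + 181.8)²) = 128.11 ≈ 128.11 km. ✓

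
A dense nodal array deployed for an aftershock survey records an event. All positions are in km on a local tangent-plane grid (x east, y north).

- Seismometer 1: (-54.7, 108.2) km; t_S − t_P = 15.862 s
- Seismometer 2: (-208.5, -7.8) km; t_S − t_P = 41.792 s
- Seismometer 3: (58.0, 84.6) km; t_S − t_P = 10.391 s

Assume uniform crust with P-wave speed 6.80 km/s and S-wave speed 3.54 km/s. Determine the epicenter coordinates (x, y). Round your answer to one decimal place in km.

Distance from S−P lag: d = Δt · v_P v_S / (v_P − v_S) = Δt · (6.80·3.54)/(6.80−3.54) ≈ 7.3840·Δt.
So d_Seismometer 1 = 117.13, d_Seismometer 2 = 308.59, d_Seismometer 3 = 76.73 km.
Circle about each station: (x + 54.7)² + (y − 108.2)² = 117.13²; (x + 208.5)² + (y + 7.8)² = 308.59²; (x − 58.0)² + (y − 84.6)² = 76.73².
Subtracting pairs of circle equations eliminates x²+y² and gives linear equations (the radical axes):
-307.6 x − 232.0 y = -52674.59
225.4 x − 47.2 y = 3653.77
Solving the 2×2 system: x ≈ 49.9, y ≈ 160.9 km.
Check against Seismometer 1 (with the unrounded x, y): √((x + 54.7)²+(y − 108.2)²) = 117.12 ≈ 117.13 km. ✓

(49.9, 160.9)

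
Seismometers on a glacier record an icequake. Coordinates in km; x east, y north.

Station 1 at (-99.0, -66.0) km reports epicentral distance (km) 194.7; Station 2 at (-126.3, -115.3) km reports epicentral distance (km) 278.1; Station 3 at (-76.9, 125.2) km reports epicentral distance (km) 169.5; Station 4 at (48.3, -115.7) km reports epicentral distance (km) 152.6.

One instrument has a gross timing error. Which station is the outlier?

Station 2

Solve using three stations at a time. Using Station 1, Station 3, Station 4 (subtract circle equations pairwise → linear system) gives (x, y) ≈ (67.0, 35.7).
Distances from that point to each station vs reported:
  Station 1: calculated 194.7 vs reported 194.7 → residual 0.0 km
  Station 2: calculated 245.3 vs reported 278.1 → residual 32.8 km
  Station 3: calculated 169.4 vs reported 169.5 → residual 0.1 km
  Station 4: calculated 152.5 vs reported 152.6 → residual 0.1 km
Station 1, Station 3, Station 4 are mutually consistent (residuals ≈ 0); Station 2 is off by 32.8 km.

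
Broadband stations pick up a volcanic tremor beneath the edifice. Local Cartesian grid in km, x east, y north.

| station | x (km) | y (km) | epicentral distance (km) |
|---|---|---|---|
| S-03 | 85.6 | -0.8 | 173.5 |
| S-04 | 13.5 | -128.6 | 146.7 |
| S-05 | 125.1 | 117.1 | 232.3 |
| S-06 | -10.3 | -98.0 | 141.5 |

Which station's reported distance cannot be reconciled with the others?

S-04

Solve using three stations at a time. Using S-03, S-05, S-06 (subtract circle equations pairwise → linear system) gives (x, y) ≈ (-86.5, 21.2).
Distances from that point to each station vs reported:
  S-03: calculated 173.5 vs reported 173.5 → residual 0.0 km
  S-04: calculated 180.1 vs reported 146.7 → residual 33.4 km
  S-05: calculated 232.3 vs reported 232.3 → residual 0.0 km
  S-06: calculated 141.5 vs reported 141.5 → residual 0.0 km
S-03, S-05, S-06 are mutually consistent (residuals ≈ 0); S-04 is off by 33.4 km.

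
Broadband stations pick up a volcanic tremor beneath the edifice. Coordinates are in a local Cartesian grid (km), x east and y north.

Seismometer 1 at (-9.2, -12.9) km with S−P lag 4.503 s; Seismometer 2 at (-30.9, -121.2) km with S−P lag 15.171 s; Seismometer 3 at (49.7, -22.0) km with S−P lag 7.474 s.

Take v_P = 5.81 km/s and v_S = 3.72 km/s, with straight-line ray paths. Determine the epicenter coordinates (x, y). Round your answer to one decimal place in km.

Distance from S−P lag: d = Δt · v_P v_S / (v_P − v_S) = Δt · (5.81·3.72)/(5.81−3.72) ≈ 10.3412·Δt.
So d_Seismometer 1 = 46.57, d_Seismometer 2 = 156.89, d_Seismometer 3 = 77.29 km.
Circle about each station: (x + 9.2)² + (y + 12.9)² = 46.57²; (x + 30.9)² + (y + 121.2)² = 156.89²; (x − 49.7)² + (y + 22.0)² = 77.29².
Subtracting the Seismometer 1 equation from the Seismometer 2 and Seismometer 3 equations removes the quadratic terms:
-43.4 x − 216.6 y = -7052.51
117.8 x − 18.2 y = -1101.94
Solving the 2×2 system: x ≈ -4.2, y ≈ 33.4 km.

(-4.2, 33.4)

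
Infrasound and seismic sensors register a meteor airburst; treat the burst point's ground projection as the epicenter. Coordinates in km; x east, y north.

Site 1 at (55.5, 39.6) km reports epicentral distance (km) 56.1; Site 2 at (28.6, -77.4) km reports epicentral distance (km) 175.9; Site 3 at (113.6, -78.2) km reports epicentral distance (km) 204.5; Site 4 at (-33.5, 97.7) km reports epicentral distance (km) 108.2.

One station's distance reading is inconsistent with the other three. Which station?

Site 3

Solve using three stations at a time. Using Site 1, Site 2, Site 4 (subtract circle equations pairwise → linear system) gives (x, y) ≈ (74.6, 92.4).
Distances from that point to each station vs reported:
  Site 1: calculated 56.1 vs reported 56.1 → residual 0.0 km
  Site 2: calculated 175.9 vs reported 175.9 → residual 0.0 km
  Site 3: calculated 175.0 vs reported 204.5 → residual 29.5 km
  Site 4: calculated 108.2 vs reported 108.2 → residual 0.0 km
Site 1, Site 2, Site 4 are mutually consistent (residuals ≈ 0); Site 3 is off by 29.5 km.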